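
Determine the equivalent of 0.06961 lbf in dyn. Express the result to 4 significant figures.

30960 dynes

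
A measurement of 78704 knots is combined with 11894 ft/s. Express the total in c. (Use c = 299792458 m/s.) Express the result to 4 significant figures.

78704 kn = 0.000135056 c and 11894 ft/s = 1.20927e-5 c.
0.000135056 + 1.20927e-5 ≈ 0.0001471 c.

0.0001471 c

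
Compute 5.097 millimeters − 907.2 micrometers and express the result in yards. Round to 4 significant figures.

5.097 mm = 0.00557415 yd and 907.2 μm = 0.000992126 yd.
0.00557415 − 0.000992126 ≈ 0.004582 yd.

0.004582 yd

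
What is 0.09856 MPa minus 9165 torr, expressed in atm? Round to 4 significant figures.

0.09856 MPa = 0.972712 atm and 9165 torr = 12.0592 atm.
0.972712 − 12.0592 ≈ -11.09 atm.

-11.09 atmospheres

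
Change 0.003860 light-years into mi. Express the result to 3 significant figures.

1 ly = 5.87863e+12 mi.
0.003860 × 5.87863e+12 ≈ 2.27e+10 mi.

2.27e+10 mi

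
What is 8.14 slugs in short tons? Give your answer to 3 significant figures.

1 slug = 0.0160870 short ton.
Then 8.14 × 0.0160870 ≈ 0.131 short ton.

0.131 short tons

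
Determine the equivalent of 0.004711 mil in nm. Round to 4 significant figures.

119.7 nm

1 mil = 25400.0 nm.
So 0.004711 × 25400.0 ≈ 119.7 nm.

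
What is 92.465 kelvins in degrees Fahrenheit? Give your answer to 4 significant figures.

-293.2 °F

K = (°F + 459.67) × 5/9.
Applying the formula gives -293.2 °F.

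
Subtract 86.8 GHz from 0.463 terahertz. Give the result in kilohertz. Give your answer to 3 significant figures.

3.76e+8 kHz

0.463 THz = 4.63000e+8 kHz and 86.8 GHz = 8.68000e+7 kHz.
4.63000e+8 − 8.68000e+7 ≈ 3.76e+8 kHz.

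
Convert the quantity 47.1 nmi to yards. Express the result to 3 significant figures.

1 nautical mile = 2025.37 yd.
47.1 × 2025.37 ≈ 95400 yd.

95400 yd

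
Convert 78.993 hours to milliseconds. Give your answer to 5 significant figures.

2.8437 × 10^8 milliseconds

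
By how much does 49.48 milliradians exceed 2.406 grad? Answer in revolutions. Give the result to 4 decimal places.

0.0019 rev

49.48 mrad = 0.00787499 rev and 2.406 grad = 0.00601500 rev.
0.00787499 − 0.00601500 ≈ 0.0019 rev.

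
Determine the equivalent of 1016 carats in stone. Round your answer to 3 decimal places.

1 ct = 3.14946 × 10^-5 stone.
Then 1016 × 3.14946 × 10^-5 ≈ 0.032 st.

0.032 st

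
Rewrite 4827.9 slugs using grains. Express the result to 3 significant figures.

1.09 × 10^9 grains

1 slug = 225218 gr.
4827.9 × 225218 ≈ 1.09 × 10^9 gr.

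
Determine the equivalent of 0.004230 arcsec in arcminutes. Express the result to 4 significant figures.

1 arcsec = 0.0166667 arcmin.
Then 0.004230 × 0.0166667 ≈ 7.050e-5 arcmin.

7.050e-5 arcminutes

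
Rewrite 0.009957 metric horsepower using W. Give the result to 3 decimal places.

1 PS = 735.499 watts.
So 0.009957 × 735.499 ≈ 7.323 W.

7.323 watts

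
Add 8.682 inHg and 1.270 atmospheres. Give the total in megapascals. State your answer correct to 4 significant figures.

8.682 inHg = 0.0294006 MPa and 1.270 atm = 0.128683 MPa.
0.0294006 + 0.128683 ≈ 0.1581 MPa.

0.1581 MPa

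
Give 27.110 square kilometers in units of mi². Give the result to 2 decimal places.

10.47 mi²

1 square kilometer = 0.386102 square miles.
Thus 27.110 × 0.386102 ≈ 10.47 mi².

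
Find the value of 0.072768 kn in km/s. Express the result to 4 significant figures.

1 kn = 0.000514444 km/s.
Then 0.072768 × 0.000514444 ≈ 3.744 × 10^-5 km/s.

3.744 × 10^-5 kilometers per second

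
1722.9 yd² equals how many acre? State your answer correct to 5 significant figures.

0.35597 acre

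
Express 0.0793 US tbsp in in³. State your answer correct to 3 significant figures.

1 US tbsp = 0.902344 in³.
So 0.0793 × 0.902344 ≈ 0.0716 in³.

0.0716 in³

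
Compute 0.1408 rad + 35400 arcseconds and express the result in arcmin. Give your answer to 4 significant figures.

1074 arcminutes

0.1408 rad = 484.035 arcmin and 35400 arcsec = 590.000 arcmin.
484.035 + 590.000 ≈ 1074 arcmin.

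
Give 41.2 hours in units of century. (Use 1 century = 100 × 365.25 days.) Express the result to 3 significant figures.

4.70 × 10^-5 centuries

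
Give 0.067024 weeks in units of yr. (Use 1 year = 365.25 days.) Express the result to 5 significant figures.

1 wk = 0.0191650 yr.
So 0.067024 × 0.0191650 ≈ 0.0012845 yr.

0.0012845 years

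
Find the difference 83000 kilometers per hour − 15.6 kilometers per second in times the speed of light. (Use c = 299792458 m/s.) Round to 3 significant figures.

83000 km/h = 7.69051 × 10^-5 c and 15.6 km/s = 5.20360 × 10^-5 c.
7.69051 × 10^-5 − 5.20360 × 10^-5 ≈ 2.49 × 10^-5 c.

2.49 × 10^-5 times the speed of light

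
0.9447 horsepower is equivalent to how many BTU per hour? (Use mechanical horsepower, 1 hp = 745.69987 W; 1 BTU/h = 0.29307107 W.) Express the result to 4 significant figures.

1 horsepower = 2544.43 BTU per hour.
Thus 0.9447 × 2544.43 ≈ 2404 BTU/h.

2404 BTU/h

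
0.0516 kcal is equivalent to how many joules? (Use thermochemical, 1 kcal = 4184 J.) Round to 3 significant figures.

216 J

1 kilocalorie = 4184.00 joules.
0.0516 × 4184.00 ≈ 216 J.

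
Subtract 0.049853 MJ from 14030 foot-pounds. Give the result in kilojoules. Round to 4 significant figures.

-30.83 kJ

14030 ft·lbf = 19.0221 kJ and 0.049853 MJ = 49.8530 kJ.
19.0221 − 49.8530 ≈ -30.83 kJ.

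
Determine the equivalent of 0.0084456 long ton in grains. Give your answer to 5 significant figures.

132430 gr

1 long ton = 1.56800e+7 gr.
0.0084456 × 1.56800e+7 ≈ 132430 gr.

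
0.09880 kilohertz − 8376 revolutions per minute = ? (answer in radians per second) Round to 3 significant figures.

-256 rad/s

0.09880 kHz = 620.779 rad/s and 8376 rpm = 877.133 rad/s.
620.779 − 877.133 ≈ -256 rad/s.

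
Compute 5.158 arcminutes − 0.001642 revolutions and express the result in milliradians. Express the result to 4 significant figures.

-8.817 milliradians

5.158 arcmin = 1.50040 mrad and 0.001642 rev = 10.3170 mrad.
1.50040 − 10.3170 ≈ -8.817 mrad.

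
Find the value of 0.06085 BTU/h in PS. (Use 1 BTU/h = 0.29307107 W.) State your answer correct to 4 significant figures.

1 BTU per hour = 0.000398466 PS.
0.06085 × 0.000398466 ≈ 2.425 × 10^-5 PS.

2.425 × 10^-5 metric horsepower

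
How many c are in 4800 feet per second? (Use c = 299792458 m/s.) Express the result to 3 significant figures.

1 foot per second = 1.01670e-9 c.
Then 4800 × 1.01670e-9 ≈ 4.88e-6 c.

4.88e-6 times the speed of light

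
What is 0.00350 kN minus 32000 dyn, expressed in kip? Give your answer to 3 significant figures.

0.000715 kips

0.00350 kN = 0.000786831 kip and 32000 dyn = 7.19389e-5 kip.
0.000786831 − 7.19389e-5 ≈ 0.000715 kip.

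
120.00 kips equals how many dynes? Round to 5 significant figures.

5.3379e+10 dyn

1 kip = 4.44822e+8 dyn.
120.00 × 4.44822e+8 ≈ 5.3379e+10 dyn.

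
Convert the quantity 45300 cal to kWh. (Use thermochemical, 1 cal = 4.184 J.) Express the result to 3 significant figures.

0.0526 kilowatt-hours

1 cal = 1.16222 × 10^-6 kWh.
45300 × 1.16222 × 10^-6 ≈ 0.0526 kWh.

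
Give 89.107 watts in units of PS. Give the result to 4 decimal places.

1 W = 0.00135962 PS.
So 89.107 × 0.00135962 ≈ 0.1212 PS.

0.1212 PS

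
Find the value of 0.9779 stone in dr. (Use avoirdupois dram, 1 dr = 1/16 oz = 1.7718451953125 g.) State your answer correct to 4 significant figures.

3505 dr

1 stone = 3584.00 dr.
Then 0.9779 × 3584.00 ≈ 3505 dr.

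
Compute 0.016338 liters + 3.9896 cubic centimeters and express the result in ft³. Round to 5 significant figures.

0.00071786 ft³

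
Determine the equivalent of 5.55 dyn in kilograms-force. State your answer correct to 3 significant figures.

1 dyn = 1.01972e-6 kilograms-force.
5.55 × 1.01972e-6 ≈ 5.66e-6 kgf.

5.66e-6 kilograms-force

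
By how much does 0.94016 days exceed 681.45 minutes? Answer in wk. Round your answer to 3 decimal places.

0.067 wk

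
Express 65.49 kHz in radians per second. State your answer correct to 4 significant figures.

411500 rad/s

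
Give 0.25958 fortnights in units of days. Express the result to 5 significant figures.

1 fortnight = 14.0000 days.
0.25958 × 14.0000 ≈ 3.6341 d.

3.6341 days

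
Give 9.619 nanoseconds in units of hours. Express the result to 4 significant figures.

1 nanosecond = 2.77778 × 10^-13 h.
Thus 9.619 × 2.77778 × 10^-13 ≈ 2.672 × 10^-12 h.

2.672 × 10^-12 hours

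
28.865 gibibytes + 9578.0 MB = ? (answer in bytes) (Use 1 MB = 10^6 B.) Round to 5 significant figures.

28.865 GiB = 3.09936e+10 B and 9578.0 MB = 9.57800e+9 B.
3.09936e+10 + 9.57800e+9 ≈ 4.0572e+10 B.

4.0572e+10 bytes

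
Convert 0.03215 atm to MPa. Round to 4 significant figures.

0.003258 megapascals

1 atmosphere = 0.101325 megapascals.
Thus 0.03215 × 0.101325 ≈ 0.003258 MPa.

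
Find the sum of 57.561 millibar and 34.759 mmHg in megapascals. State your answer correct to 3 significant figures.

0.0104 MPa

57.561 mbar = 0.00575610 MPa and 34.759 mmHg = 0.00463415 MPa.
0.00575610 + 0.00463415 ≈ 0.0104 MPa.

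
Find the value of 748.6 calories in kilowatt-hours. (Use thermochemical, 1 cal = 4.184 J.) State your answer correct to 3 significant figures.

1 calorie = 1.16222 × 10^-6 kWh.
748.6 × 1.16222 × 10^-6 ≈ 0.000870 kWh.

0.000870 kWh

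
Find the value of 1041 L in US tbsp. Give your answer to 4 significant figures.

1 liter = 67.6280 US tbsp.
Thus 1041 × 67.6280 ≈ 70400 US tbsp.

70400 US tbsp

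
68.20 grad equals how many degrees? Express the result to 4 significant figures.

61.38 degrees

1 gradian = 0.900000 degrees.
So 68.20 × 0.900000 ≈ 61.38 °.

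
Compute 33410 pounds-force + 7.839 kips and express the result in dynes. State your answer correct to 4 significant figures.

33410 lbf = 1.48615 × 10^10 dyn and 7.839 kip = 3.48696 × 10^9 dyn.
1.48615 × 10^10 + 3.48696 × 10^9 ≈ 1.835 × 10^10 dyn.

1.835 × 10^10 dyn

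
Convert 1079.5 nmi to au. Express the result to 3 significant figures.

1 nautical mile = 1.23799 × 10^-8 au.
Thus 1079.5 × 1.23799 × 10^-8 ≈ 1.34 × 10^-5 au.

1.34 × 10^-5 astronomical units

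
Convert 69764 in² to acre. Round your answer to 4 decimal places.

1 in² = 1.59423e-7 acre.
Then 69764 × 1.59423e-7 ≈ 0.0111 acre.

0.0111 acre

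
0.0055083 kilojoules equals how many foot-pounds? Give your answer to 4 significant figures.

4.063 ft·lbf

1 kilojoule = 737.562 foot-pounds.
0.0055083 × 737.562 ≈ 4.063 ft·lbf.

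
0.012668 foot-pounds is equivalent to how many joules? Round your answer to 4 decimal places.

0.0172 joules

1 ft·lbf = 1.35582 J.
Thus 0.012668 × 1.35582 ≈ 0.0172 J.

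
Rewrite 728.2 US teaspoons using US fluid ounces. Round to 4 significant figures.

121.4 US fluid ounces

1 US tsp = 0.166667 US fl oz.
Thus 728.2 × 0.166667 ≈ 121.4 US fl oz.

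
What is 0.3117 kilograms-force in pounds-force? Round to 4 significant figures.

1 kgf = 2.20462 lbf.
So 0.3117 × 2.20462 ≈ 0.6872 lbf.

0.6872 pounds-force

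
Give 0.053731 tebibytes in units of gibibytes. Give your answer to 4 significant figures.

55.02 GiB

1 tebibyte = 1024.00 gibibytes.
Thus 0.053731 × 1024.00 ≈ 55.02 GiB.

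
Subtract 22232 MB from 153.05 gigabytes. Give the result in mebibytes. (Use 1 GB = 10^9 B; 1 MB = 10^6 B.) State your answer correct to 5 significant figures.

124760 MiB

153.05 GB = 145960 MiB and 22232 MB = 21202.1 MiB.
145960 − 21202.1 ≈ 124760 MiB.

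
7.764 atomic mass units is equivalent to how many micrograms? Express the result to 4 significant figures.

1.289e-17 μg

1 u = 1.66054e-18 micrograms.
7.764 × 1.66054e-18 ≈ 1.289e-17 μg.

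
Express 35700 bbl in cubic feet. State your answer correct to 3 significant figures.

1 bbl = 5.61458 cubic feet.
Then 35700 × 5.61458 ≈ 200000 ft³.

200000 cubic feet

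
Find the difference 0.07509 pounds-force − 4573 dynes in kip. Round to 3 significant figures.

6.48e-5 kip

0.07509 lbf = 7.50900e-5 kip and 4573 dyn = 1.02805e-5 kip.
7.50900e-5 − 1.02805e-5 ≈ 6.48e-5 kip.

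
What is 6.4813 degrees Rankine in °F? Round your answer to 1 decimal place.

-453.2 °F

°R = °F + 459.67.
Applying the formula gives -453.2 °F.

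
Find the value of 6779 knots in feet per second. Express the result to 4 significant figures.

1 knot = 1.68781 ft/s.
Then 6779 × 1.68781 ≈ 11440 ft/s.

11440 ft/s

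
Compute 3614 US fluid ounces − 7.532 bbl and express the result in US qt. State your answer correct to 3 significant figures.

-1150 US qt

3614 US fl oz = 112.9375 US qt and 7.532 bbl = 1265.376 US qt.
112.9375 − 1265.376 ≈ -1150 US qt.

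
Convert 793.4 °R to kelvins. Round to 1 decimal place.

°R = K × 9/5.
Applying the formula gives 440.8 K.

440.8 K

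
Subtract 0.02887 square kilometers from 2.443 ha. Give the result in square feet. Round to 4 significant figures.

-47790 square feet

2.443 ha = 262962 ft² and 0.02887 km² = 310754 ft².
262962 − 310754 ≈ -47790 ft².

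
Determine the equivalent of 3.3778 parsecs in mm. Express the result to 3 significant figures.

1 parsec = 3.08568e+19 mm.
Thus 3.3778 × 3.08568e+19 ≈ 1.04e+20 mm.

1.04e+20 mm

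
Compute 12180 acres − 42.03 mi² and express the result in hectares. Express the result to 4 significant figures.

-5957 ha

12180 acre = 4929.07 ha and 42.03 mi² = 10885.7 ha.
4929.07 − 10885.7 ≈ -5957 ha.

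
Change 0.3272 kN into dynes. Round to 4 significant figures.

1 kN = 1.00000e+8 dyn.
Then 0.3272 × 1.00000e+8 ≈ 3.272e+7 dyn.

3.272e+7 dynes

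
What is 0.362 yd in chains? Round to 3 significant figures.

1 yard = 0.0454545 chains.
Then 0.362 × 0.0454545 ≈ 0.0165 chain.

0.0165 chain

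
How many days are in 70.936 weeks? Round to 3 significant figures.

1 wk = 7.00000 d.
Then 70.936 × 7.00000 ≈ 497 d.

497 d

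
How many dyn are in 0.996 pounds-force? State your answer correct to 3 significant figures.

443000 dyn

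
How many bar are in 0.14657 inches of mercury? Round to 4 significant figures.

0.004963 bar

1 inHg = 0.0338639 bar.
Thus 0.14657 × 0.0338639 ≈ 0.004963 bar.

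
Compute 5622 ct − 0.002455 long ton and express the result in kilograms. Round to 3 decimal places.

-1.370 kg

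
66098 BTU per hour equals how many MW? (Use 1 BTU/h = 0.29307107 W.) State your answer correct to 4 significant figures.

0.01937 MW

1 BTU per hour = 2.93071 × 10^-7 MW.
66098 × 2.93071 × 10^-7 ≈ 0.01937 MW.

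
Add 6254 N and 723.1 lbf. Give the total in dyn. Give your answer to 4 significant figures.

9.471e+8 dynes

6254 N = 6.25400e+8 dyn and 723.1 lbf = 3.21651e+8 dyn.
6.25400e+8 + 3.21651e+8 ≈ 9.471e+8 dyn.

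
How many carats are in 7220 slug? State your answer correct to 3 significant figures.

1 slug = 72969.5 carats.
7220 × 72969.5 ≈ 5.27e+8 ct.

5.27e+8 carats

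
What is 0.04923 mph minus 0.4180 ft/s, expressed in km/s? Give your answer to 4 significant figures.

-0.0001054 km/s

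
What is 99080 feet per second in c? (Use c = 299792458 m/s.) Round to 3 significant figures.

1 ft/s = 1.01670e-9 times the speed of light.
Thus 99080 × 1.01670e-9 ≈ 0.000101 c.

0.000101 c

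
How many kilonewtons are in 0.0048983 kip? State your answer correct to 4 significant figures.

0.02179 kilonewtons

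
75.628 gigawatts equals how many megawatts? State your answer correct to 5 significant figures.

75628 megawatts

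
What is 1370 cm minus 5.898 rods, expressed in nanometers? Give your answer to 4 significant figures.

-1.596e+10 nm

1370 cm = 1.37000e+10 nm and 5.898 rod = 2.96622e+10 nm.
1.37000e+10 − 2.96622e+10 ≈ -1.596e+10 nm.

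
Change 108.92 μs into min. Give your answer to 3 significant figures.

1 μs = 1.66667e-8 min.
So 108.92 × 1.66667e-8 ≈ 1.82e-6 min.

1.82e-6 minutes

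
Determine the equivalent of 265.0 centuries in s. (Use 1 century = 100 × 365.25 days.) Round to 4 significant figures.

8.363e+11 seconds

1 century = 3.15576e+9 s.
265.0 × 3.15576e+9 ≈ 8.363e+11 s.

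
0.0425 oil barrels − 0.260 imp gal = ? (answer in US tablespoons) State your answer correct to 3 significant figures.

377 US tablespoons

0.0425 bbl = 456.960 US tbsp and 0.260 imp gal = 79.9352 US tbsp.
456.960 − 79.9352 ≈ 377 US tbsp.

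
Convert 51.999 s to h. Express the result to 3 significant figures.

1 s = 0.000277778 h.
So 51.999 × 0.000277778 ≈ 0.0144 h.

0.0144 h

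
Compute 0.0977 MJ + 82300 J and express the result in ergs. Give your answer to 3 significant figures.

1.80e+12 erg

0.0977 MJ = 9.77000e+11 erg and 82300 J = 8.23000e+11 erg.
9.77000e+11 + 8.23000e+11 ≈ 1.80e+12 erg.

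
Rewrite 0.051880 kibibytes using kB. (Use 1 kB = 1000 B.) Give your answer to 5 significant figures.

0.053125 kilobytes

1 kibibyte = 1.02400 kilobytes.
Thus 0.051880 × 1.02400 ≈ 0.053125 kB.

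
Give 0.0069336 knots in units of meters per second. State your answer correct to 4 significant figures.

0.003567 meters per second

1 knot = 0.514444 m/s.
Then 0.0069336 × 0.514444 ≈ 0.003567 m/s.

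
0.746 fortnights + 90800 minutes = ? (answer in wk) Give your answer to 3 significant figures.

10.5 weeks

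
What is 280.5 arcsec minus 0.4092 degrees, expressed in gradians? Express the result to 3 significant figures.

-0.368 grad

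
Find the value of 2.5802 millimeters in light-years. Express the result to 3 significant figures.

1 millimeter = 1.05700 × 10^-19 ly.
Thus 2.5802 × 1.05700 × 10^-19 ≈ 2.73 × 10^-19 ly.

2.73 × 10^-19 light-years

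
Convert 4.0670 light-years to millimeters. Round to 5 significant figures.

3.8477e+19 millimeters

1 ly = 9.46073e+18 millimeters.
4.0670 × 9.46073e+18 ≈ 3.8477e+19 mm.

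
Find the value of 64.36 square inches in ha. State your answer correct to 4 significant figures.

1 square inch = 6.45160 × 10^-8 ha.
64.36 × 6.45160 × 10^-8 ≈ 4.152 × 10^-6 ha.

4.152 × 10^-6 ha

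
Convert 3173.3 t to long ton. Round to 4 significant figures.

3123 long ton

1 t = 0.984207 long ton.
Then 3173.3 × 0.984207 ≈ 3123 long ton.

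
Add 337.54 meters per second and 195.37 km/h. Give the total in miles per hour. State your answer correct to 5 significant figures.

876.45 mph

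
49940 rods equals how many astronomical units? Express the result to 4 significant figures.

1 rod = 3.36181 × 10^-11 astronomical units.
49940 × 3.36181 × 10^-11 ≈ 1.679 × 10^-6 au.

1.679 × 10^-6 au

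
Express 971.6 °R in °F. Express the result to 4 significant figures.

°R = °F + 459.67.
Applying the formula gives 511.9 °F.

511.9 °F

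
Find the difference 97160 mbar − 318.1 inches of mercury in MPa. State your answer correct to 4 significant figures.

8.639 MPa

97160 mbar = 9.71600 MPa and 318.1 inHg = 1.07721 MPa.
9.71600 − 1.07721 ≈ 8.639 MPa.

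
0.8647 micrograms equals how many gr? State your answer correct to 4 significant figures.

1 μg = 1.54324e-5 gr.
Then 0.8647 × 1.54324e-5 ≈ 1.334e-5 gr.

1.334e-5 gr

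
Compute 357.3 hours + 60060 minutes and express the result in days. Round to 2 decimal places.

56.60 d

357.3 h = 14.8875 d and 60060 min = 41.7083 d.
14.8875 + 41.7083 ≈ 56.60 d.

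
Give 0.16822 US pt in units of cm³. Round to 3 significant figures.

79.6 cm³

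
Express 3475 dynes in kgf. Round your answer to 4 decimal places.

1 dyne = 1.01972 × 10^-6 kilograms-force.
3475 × 1.01972 × 10^-6 ≈ 0.0035 kgf.

0.0035 kgf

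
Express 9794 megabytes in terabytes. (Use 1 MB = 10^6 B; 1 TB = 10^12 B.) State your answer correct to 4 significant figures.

0.009794 TB

1 megabyte = 1.00000e-6 TB.
So 9794 × 1.00000e-6 ≈ 0.009794 TB.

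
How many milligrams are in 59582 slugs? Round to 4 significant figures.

8.695 × 10^11 mg

1 slug = 1.45939 × 10^7 mg.
So 59582 × 1.45939 × 10^7 ≈ 8.695 × 10^11 mg.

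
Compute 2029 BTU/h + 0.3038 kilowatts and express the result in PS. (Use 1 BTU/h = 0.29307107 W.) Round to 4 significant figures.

1.222 PS

2029 BTU/h = 0.808487 PS and 0.3038 kW = 0.413053 PS.
0.808487 + 0.413053 ≈ 1.222 PS.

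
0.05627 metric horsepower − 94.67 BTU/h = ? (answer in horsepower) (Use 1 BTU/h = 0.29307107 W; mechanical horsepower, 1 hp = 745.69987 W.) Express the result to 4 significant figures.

0.05627 PS = 0.0555002 hp and 94.67 BTU/h = 0.0372067 hp.
0.0555002 − 0.0372067 ≈ 0.01829 hp.

0.01829 hp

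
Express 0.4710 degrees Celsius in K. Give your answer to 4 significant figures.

273.6 K

K = °C + 273.15.
Applying the formula gives 273.6 K.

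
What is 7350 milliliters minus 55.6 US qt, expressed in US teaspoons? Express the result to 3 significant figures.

7350 mL = 1491.20 US tsp and 55.6 US qt = 10675.2 US tsp.
1491.20 − 10675.2 ≈ -9180 US tsp.

-9180 US teaspoons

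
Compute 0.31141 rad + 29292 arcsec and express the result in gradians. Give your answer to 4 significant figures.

0.31141 rad = 19.8250 grad and 29292 arcsec = 9.04074 grad.
19.8250 + 9.04074 ≈ 28.87 grad.

28.87 grad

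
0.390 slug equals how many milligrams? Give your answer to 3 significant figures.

5.69 × 10^6 milligrams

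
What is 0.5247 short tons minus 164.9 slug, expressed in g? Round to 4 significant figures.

-1.931e+6 grams

0.5247 short ton = 476000 g and 164.9 slug = 2.40653e+6 g.
476000 − 2.40653e+6 ≈ -1.931e+6 g.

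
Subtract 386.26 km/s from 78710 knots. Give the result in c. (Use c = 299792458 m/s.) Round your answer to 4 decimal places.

78710 kn = 0.000135067 c and 386.26 km/s = 0.00128842 c.
0.000135067 − 0.00128842 ≈ -0.0012 c.

-0.0012 times the speed of light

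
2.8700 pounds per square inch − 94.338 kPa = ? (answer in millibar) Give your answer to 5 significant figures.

-745.50 mbar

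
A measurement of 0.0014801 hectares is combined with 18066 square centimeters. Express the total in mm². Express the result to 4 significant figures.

0.0014801 ha = 1.48010 × 10^7 mm² and 18066 cm² = 1.80660 × 10^6 mm².
1.48010 × 10^7 + 1.80660 × 10^6 ≈ 1.661 × 10^7 mm².

1.661 × 10^7 mm²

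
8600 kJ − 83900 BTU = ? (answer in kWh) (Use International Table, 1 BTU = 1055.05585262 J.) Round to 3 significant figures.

-22.2 kilowatt-hours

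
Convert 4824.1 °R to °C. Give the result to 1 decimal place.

2406.9 °C

°R = (°C + 273.15) × 9/5.
Applying the formula gives 2406.9 °C.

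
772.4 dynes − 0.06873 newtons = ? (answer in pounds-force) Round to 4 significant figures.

-0.01371 pounds-force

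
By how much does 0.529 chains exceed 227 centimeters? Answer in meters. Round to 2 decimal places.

0.529 chain = 10.6418 m and 227 cm = 2.27000 m.
10.6418 − 2.27000 ≈ 8.37 m.

8.37 meters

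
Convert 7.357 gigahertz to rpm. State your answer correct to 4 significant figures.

4.414e+11 revolutions per minute

1 GHz = 6.00000e+10 rpm.
So 7.357 × 6.00000e+10 ≈ 4.414e+11 rpm.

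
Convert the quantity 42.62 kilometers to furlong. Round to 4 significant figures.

211.9 furlong

1 km = 4.97097 furlongs.
So 42.62 × 4.97097 ≈ 211.9 furlong.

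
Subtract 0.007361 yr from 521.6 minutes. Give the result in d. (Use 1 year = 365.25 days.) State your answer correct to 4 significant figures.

-2.326 days

521.6 min = 0.362222 d and 0.007361 yr = 2.68861 d.
0.362222 − 2.68861 ≈ -2.326 d.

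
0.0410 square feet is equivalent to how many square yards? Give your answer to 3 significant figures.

0.00456 square yards

1 square foot = 0.111111 square yards.
Thus 0.0410 × 0.111111 ≈ 0.00456 yd².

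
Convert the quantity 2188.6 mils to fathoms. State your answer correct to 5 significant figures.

1 mil = 1.38889 × 10^-5 fathom.
2188.6 × 1.38889 × 10^-5 ≈ 0.030397 fathom.

0.030397 fathom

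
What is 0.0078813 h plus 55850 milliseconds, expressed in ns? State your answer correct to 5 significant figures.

0.0078813 h = 2.83727 × 10^10 ns and 55850 ms = 5.58500 × 10^10 ns.
2.83727 × 10^10 + 5.58500 × 10^10 ≈ 8.4223 × 10^10 ns.

8.4223 × 10^10 nanoseconds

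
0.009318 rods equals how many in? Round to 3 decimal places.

1.845 inches

1 rod = 198.000 inches.
0.009318 × 198.000 ≈ 1.845 in.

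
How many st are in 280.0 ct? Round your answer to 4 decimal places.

0.0088 st

1 carat = 3.14946e-5 stone.
So 280.0 × 3.14946e-5 ≈ 0.0088 st.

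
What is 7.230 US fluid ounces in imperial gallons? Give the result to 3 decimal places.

0.047 imp gal

1 US fluid ounce = 0.00650527 imperial gallons.
7.230 × 0.00650527 ≈ 0.047 imp gal.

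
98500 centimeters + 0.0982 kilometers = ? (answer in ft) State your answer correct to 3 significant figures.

98500 cm = 3231.63 ft and 0.0982 km = 322.178 ft.
3231.63 + 322.178 ≈ 3550 ft.

3550 feet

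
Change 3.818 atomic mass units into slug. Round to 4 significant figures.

1 u = 1.13783e-28 slug.
Thus 3.818 × 1.13783e-28 ≈ 4.344e-28 slug.

4.344e-28 slugs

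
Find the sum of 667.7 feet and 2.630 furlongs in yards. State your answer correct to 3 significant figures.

667.7 ft = 222.567 yd and 2.630 furlong = 578.600 yd.
222.567 + 578.600 ≈ 801 yd.

801 yd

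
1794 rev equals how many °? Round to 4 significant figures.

645800 °

1 revolution = 360.000 °.
1794 × 360.000 ≈ 645800 °.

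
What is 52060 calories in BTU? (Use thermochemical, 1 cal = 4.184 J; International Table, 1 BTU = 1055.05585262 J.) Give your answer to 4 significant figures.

206.5 BTU

1 cal = 0.00396567 British thermal units.
Thus 52060 × 0.00396567 ≈ 206.5 BTU.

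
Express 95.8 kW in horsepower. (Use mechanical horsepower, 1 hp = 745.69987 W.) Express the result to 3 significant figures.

128 horsepower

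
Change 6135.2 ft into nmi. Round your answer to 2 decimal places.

1.01 nmi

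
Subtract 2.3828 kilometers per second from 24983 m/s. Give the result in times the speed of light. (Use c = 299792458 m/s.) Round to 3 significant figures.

7.54 × 10^-5 times the speed of light

24983 m/s = 8.33343 × 10^-5 c and 2.3828 km/s = 7.94817 × 10^-6 c.
8.33343 × 10^-5 − 7.94817 × 10^-6 ≈ 7.54 × 10^-5 c.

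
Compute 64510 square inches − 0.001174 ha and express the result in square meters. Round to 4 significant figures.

64510 in² = 41.6193 m² and 0.001174 ha = 11.7400 m².
41.6193 − 11.7400 ≈ 29.88 m².

29.88 m²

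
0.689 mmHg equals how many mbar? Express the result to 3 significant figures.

1 millimeter of mercury = 1.33322 mbar.
0.689 × 1.33322 ≈ 0.919 mbar.

0.919 millibar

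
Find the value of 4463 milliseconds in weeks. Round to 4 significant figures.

1 millisecond = 1.65344e-9 wk.
Thus 4463 × 1.65344e-9 ≈ 7.379e-6 wk.

7.379e-6 weeks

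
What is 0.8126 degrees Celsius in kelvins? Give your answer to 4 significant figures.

K = °C + 273.15.
Applying the formula gives 274.0 K.

274.0 K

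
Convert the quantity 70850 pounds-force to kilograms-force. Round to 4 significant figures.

1 lbf = 0.453592 kilograms-force.
So 70850 × 0.453592 ≈ 32140 kgf.

32140 kilograms-force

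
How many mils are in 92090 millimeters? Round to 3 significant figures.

3.63e+6 mil

1 mm = 39.3701 mils.
Then 92090 × 39.3701 ≈ 3.63e+6 mil.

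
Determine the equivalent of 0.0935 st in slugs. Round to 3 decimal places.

0.041 slugs

1 stone = 0.435133 slug.
Thus 0.0935 × 0.435133 ≈ 0.041 slug.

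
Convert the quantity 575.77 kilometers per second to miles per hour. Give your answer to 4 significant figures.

1 kilometer per second = 2236.94 miles per hour.
575.77 × 2236.94 ≈ 1.288 × 10^6 mph.

1.288 × 10^6 mph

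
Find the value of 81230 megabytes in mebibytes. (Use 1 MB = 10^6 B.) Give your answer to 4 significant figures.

77470 MiB

1 megabyte = 0.953674 mebibytes.
Thus 81230 × 0.953674 ≈ 77470 MiB.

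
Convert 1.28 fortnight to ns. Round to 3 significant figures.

1.55e+15 ns

1 fortnight = 1.20960e+15 ns.
Thus 1.28 × 1.20960e+15 ≈ 1.55e+15 ns.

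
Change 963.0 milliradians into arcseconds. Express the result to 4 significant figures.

198600 arcsec

1 mrad = 206.265 arcseconds.
Then 963.0 × 206.265 ≈ 198600 arcsec.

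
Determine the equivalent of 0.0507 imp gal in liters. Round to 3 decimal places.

0.230 liters

1 imperial gallon = 4.54609 L.
0.0507 × 4.54609 ≈ 0.230 L.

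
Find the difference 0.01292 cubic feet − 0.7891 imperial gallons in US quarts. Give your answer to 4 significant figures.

-3.404 US qt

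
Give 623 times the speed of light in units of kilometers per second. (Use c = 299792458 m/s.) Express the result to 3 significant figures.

1 c = 299792 km/s.
Thus 623 × 299792 ≈ 1.87 × 10^8 km/s.

1.87 × 10^8 km/s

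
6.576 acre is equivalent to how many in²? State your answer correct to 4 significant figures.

1 acre = 6.27264 × 10^6 in².
So 6.576 × 6.27264 × 10^6 ≈ 4.125 × 10^7 in².

4.125 × 10^7 in²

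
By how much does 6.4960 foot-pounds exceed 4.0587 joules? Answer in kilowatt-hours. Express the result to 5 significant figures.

1.3191e-6 kWh

6.4960 ft·lbf = 2.44650e-6 kWh and 4.0587 J = 1.12742e-6 kWh.
2.44650e-6 − 1.12742e-6 ≈ 1.3191e-6 kWh.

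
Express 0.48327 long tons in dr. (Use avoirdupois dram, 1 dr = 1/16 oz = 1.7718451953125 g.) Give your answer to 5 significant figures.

277130 dr

1 long ton = 573440 dr.
Thus 0.48327 × 573440 ≈ 277130 dr.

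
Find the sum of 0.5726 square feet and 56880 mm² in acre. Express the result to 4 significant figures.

2.720 × 10^-5 acre

0.5726 ft² = 1.31451 × 10^-5 acre and 56880 mm² = 1.40554 × 10^-5 acre.
1.31451 × 10^-5 + 1.40554 × 10^-5 ≈ 2.720 × 10^-5 acre.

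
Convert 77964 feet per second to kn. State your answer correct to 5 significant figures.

46192 knots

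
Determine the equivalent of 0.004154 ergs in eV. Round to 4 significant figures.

1 erg = 6.24151 × 10^11 electronvolts.
0.004154 × 6.24151 × 10^11 ≈ 2.593 × 10^9 eV.

2.593 × 10^9 eV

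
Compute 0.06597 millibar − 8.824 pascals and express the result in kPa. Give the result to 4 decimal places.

0.06597 mbar = 0.00659700 kPa and 8.824 Pa = 0.00882400 kPa.
0.00659700 − 0.00882400 ≈ -0.0022 kPa.

-0.0022 kPa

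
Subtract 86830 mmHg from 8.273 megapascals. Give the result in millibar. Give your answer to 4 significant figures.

8.273 MPa = 82730.0 mbar and 86830 mmHg = 115764 mbar.
82730.0 − 115764 ≈ -33030 mbar.

-33030 mbar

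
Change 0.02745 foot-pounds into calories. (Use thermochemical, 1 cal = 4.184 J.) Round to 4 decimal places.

1 ft·lbf = 0.324048 cal.
Thus 0.02745 × 0.324048 ≈ 0.0089 cal.

0.0089 cal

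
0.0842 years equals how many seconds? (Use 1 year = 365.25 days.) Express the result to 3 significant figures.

1 yr = 3.15576 × 10^7 s.
So 0.0842 × 3.15576 × 10^7 ≈ 2.66 × 10^6 s.

2.66 × 10^6 s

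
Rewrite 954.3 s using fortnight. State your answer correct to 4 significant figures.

1 s = 8.26720e-7 fortnights.
Then 954.3 × 8.26720e-7 ≈ 0.0007889 fortnight.

0.0007889 fortnight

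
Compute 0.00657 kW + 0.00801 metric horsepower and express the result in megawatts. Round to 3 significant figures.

0.00657 kW = 6.57000 × 10^-6 MW and 0.00801 PS = 5.89134 × 10^-6 MW.
6.57000 × 10^-6 + 5.89134 × 10^-6 ≈ 1.25 × 10^-5 MW.

1.25 × 10^-5 MW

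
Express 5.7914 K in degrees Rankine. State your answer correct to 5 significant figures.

10.425 °R

°R = K × 9/5.
Applying the formula gives 10.425 °R.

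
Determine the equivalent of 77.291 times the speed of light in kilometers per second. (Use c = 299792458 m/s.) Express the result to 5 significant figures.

2.3171 × 10^7 kilometers per second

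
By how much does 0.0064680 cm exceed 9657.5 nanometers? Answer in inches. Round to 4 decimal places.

0.0022 inches

0.0064680 cm = 0.00254646 in and 9657.5 nm = 0.000380217 in.
0.00254646 − 0.000380217 ≈ 0.0022 in.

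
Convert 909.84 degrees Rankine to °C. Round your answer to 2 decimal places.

°R = (°C + 273.15) × 9/5.
Applying the formula gives 232.32 °C.

232.32 °C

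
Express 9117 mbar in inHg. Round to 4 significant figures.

269.2 inHg

1 mbar = 0.0295300 inches of mercury.
Then 9117 × 0.0295300 ≈ 269.2 inHg.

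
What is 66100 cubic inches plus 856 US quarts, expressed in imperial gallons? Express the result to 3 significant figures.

416 imperial gallons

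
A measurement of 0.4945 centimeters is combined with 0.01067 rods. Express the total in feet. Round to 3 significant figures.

0.4945 cm = 0.0162238 ft and 0.01067 rod = 0.176055 ft.
0.0162238 + 0.176055 ≈ 0.192 ft.

0.192 ft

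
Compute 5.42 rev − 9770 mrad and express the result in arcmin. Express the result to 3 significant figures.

5.42 rev = 117072 arcmin and 9770 mrad = 33586.8 arcmin.
117072 − 33586.8 ≈ 83500 arcmin.

83500 arcmin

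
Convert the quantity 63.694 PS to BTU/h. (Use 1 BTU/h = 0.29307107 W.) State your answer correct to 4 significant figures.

159800 BTU/h

1 PS = 2509.63 BTU per hour.
Then 63.694 × 2509.63 ≈ 159800 BTU/h.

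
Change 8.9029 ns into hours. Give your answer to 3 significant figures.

2.47 × 10^-12 hours

1 nanosecond = 2.77778 × 10^-13 h.
8.9029 × 2.77778 × 10^-13 ≈ 2.47 × 10^-12 h.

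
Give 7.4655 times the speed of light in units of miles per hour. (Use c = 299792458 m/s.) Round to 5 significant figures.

1 speed of light = 6.70617 × 10^8 mph.
Then 7.4655 × 6.70617 × 10^8 ≈ 5.0065 × 10^9 mph.

5.0065 × 10^9 miles per hour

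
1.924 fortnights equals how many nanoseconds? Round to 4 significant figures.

2.327e+15 nanoseconds

1 fortnight = 1.20960e+15 ns.
Thus 1.924 × 1.20960e+15 ≈ 2.327e+15 ns.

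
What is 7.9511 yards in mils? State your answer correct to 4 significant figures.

286200 mil

1 yard = 36000.0 mil.
Thus 7.9511 × 36000.0 ≈ 286200 mil.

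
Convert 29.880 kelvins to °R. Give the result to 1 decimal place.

°R = K × 9/5.
Applying the formula gives 53.8 °R.

53.8 °R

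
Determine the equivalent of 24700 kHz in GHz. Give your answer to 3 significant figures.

0.0247 GHz

1 kHz = 1.00000 × 10^-6 GHz.
Thus 24700 × 1.00000 × 10^-6 ≈ 0.0247 GHz.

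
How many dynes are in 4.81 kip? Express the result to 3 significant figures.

1 kip = 4.44822 × 10^8 dyn.
4.81 × 4.44822 × 10^8 ≈ 2.14 × 10^9 dyn.

2.14 × 10^9 dyn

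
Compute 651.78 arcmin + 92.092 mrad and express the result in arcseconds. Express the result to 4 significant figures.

651.78 arcmin = 39106.8 arcsec and 92.092 mrad = 18995.3 arcsec.
39106.8 + 18995.3 ≈ 58100 arcsec.

58100 arcseconds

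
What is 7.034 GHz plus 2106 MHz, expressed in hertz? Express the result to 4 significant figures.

9.140e+9 Hz

7.034 GHz = 7.03400e+9 Hz and 2106 MHz = 2.10600e+9 Hz.
7.03400e+9 + 2.10600e+9 ≈ 9.140e+9 Hz.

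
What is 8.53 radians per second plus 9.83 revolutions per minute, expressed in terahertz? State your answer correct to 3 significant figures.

1.52 × 10^-12 terahertz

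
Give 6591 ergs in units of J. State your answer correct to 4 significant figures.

0.0006591 J

1 erg = 1.00000e-7 joules.
6591 × 1.00000e-7 ≈ 0.0006591 J.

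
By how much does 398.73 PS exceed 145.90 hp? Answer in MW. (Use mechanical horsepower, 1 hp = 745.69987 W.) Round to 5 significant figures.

0.18447 MW

398.73 PS = 0.293265 MW and 145.90 hp = 0.108798 MW.
0.293265 − 0.108798 ≈ 0.18447 MW.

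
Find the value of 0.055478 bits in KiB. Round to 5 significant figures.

6.7722 × 10^-6 KiB

1 bit = 0.000122070 KiB.
Thus 0.055478 × 0.000122070 ≈ 6.7722 × 10^-6 KiB.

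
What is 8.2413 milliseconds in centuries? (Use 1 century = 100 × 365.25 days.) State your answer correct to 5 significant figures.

2.6115 × 10^-12 centuries

1 ms = 3.16881 × 10^-13 centuries.
Then 8.2413 × 3.16881 × 10^-13 ≈ 2.6115 × 10^-12 century.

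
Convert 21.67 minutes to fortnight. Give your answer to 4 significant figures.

1 min = 4.96032 × 10^-5 fortnight.
21.67 × 4.96032 × 10^-5 ≈ 0.001075 fortnight.

0.001075 fortnight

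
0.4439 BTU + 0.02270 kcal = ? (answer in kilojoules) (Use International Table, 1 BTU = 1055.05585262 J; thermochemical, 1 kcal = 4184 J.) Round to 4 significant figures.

0.4439 BTU = 0.468339 kJ and 0.02270 kcal = 0.0949768 kJ.
0.468339 + 0.0949768 ≈ 0.5633 kJ.

0.5633 kJ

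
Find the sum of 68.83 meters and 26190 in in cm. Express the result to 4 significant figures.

73410 cm

68.83 m = 6883.00 cm and 26190 in = 66522.6 cm.
6883.00 + 66522.6 ≈ 73410 cm.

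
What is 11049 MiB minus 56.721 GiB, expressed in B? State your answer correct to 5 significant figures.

-4.9318e+10 B

11049 MiB = 1.15857e+10 B and 56.721 GiB = 6.09037e+10 B.
1.15857e+10 − 6.09037e+10 ≈ -4.9318e+10 B.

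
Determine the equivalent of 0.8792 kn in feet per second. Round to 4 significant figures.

1 knot = 1.68781 ft/s.
0.8792 × 1.68781 ≈ 1.484 ft/s.

1.484 ft/s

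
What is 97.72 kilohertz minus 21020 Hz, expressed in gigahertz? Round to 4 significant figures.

7.670e-5 GHz

97.72 kHz = 9.77200e-5 GHz and 21020 Hz = 2.10200e-5 GHz.
9.77200e-5 − 2.10200e-5 ≈ 7.670e-5 GHz.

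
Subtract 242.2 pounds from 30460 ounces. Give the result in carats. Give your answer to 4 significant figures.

30460 oz = 4.31763e+6 ct and 242.2 lb = 549300 ct.
4.31763e+6 − 549300 ≈ 3.768e+6 ct.

3.768e+6 ct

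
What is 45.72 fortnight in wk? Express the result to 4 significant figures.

91.44 wk

1 fortnight = 2.00000 weeks.
45.72 × 2.00000 ≈ 91.44 wk.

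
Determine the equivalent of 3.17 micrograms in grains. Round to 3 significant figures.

4.89 × 10^-5 gr

1 microgram = 1.54324 × 10^-5 gr.
Then 3.17 × 1.54324 × 10^-5 ≈ 4.89 × 10^-5 gr.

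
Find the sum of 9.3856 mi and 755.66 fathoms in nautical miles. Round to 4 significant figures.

8.902 nmi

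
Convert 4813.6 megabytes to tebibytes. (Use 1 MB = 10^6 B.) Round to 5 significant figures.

0.0043779 TiB

1 megabyte = 9.09495e-7 TiB.
4813.6 × 9.09495e-7 ≈ 0.0043779 TiB.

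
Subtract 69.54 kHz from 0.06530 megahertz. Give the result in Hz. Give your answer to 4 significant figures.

-4240 hertz

0.06530 MHz = 65300.0 Hz and 69.54 kHz = 69540.0 Hz.
65300.0 − 69540.0 ≈ -4240 Hz.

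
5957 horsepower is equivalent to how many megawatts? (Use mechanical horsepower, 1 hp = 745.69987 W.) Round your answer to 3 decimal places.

4.442 MW

1 horsepower = 0.000745700 MW.
Thus 5957 × 0.000745700 ≈ 4.442 MW.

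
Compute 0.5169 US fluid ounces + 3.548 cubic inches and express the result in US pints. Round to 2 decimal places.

0.5169 US fl oz = 0.03230625 US pt and 3.548 in³ = 0.1228745 US pt.
0.03230625 + 0.1228745 ≈ 0.16 US pt.

0.16 US pt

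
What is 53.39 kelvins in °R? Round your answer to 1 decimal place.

96.1 °R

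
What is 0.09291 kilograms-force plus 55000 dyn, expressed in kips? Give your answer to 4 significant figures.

0.0003285 kip

0.09291 kgf = 0.000204831 kip and 55000 dyn = 0.000123645 kip.
0.000204831 + 0.000123645 ≈ 0.0003285 kip.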